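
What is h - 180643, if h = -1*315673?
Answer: -496316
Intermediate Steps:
h = -315673
h - 180643 = -315673 - 180643 = -496316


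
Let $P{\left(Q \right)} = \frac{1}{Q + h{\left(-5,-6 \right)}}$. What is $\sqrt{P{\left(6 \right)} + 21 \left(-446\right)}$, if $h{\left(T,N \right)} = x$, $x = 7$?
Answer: $\frac{i \sqrt{1582841}}{13} \approx 96.778 i$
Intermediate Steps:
$h{\left(T,N \right)} = 7$
$P{\left(Q \right)} = \frac{1}{7 + Q}$ ($P{\left(Q \right)} = \frac{1}{Q + 7} = \frac{1}{7 + Q}$)
$\sqrt{P{\left(6 \right)} + 21 \left(-446\right)} = \sqrt{\frac{1}{7 + 6} + 21 \left(-446\right)} = \sqrt{\frac{1}{13} - 9366} = \sqrt{- \frac{121757}{13}} = \frac{i \sqrt{1582841}}{13}$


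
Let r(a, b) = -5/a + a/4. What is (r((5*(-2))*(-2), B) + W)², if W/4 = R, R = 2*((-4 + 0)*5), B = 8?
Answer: 385641/16 ≈ 24103.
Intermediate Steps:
r(a, b) = -5/a + a/4 (r(a, b) = -5/a + a*(¼) = -5/a + a/4)
R = -40 (R = 2*(-4*5) = 2*(-20) = -40)
W = -160 (W = 4*(-40) = -160)
(r((5*(-2))*(-2), B) + W)² = ((-5/((5*(-2))*(-2)) + ((5*(-2))*(-2))/4) - 160)² = ((-5/((-10*(-2))) + (-10*(-2))/4) - 160)² = ((-5/20 + (¼)*20) - 160)² = ((-5*1/20 + 5) - 160)² = ((-¼ + 5) - 160)² = (19/4 - 160)² = (-621/4)² = 385641/16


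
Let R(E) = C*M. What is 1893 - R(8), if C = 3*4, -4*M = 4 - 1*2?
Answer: 1899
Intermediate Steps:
M = -½ (M = -(4 - 1*2)/4 = -(4 - 2)/4 = -¼*2 = -½ ≈ -0.50000)
C = 12
R(E) = -6 (R(E) = 12*(-½) = -6)
1893 - R(8) = 1893 - 1*(-6) = 1893 + 6 = 1899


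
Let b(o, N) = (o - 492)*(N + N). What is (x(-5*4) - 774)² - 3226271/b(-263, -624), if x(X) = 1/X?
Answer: 2822715378503/4711200 ≈ 5.9915e+5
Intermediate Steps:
b(o, N) = 2*N*(-492 + o) (b(o, N) = (-492 + o)*(2*N) = 2*N*(-492 + o))
(x(-5*4) - 774)² - 3226271/b(-263, -624) = (1/(-5*4) - 774)² - 3226271*(-1/(1248*(-492 - 263))) = (1/(-20) - 774)² - 3226271/(2*(-624)*(-755)) = (-1/20 - 774)² - 3226271/942240 = (-15481/20)² - 3226271*1/942240 = 239661361/400 - 3226271/942240 = 2822715378503/4711200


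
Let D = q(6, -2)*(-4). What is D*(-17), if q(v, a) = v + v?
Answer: 816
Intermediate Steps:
q(v, a) = 2*v
D = -48 (D = (2*6)*(-4) = 12*(-4) = -48)
D*(-17) = -48*(-17) = 816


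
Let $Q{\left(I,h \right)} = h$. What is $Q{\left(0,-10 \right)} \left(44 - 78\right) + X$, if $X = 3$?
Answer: $343$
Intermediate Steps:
$Q{\left(0,-10 \right)} \left(44 - 78\right) + X = - 10 \left(44 - 78\right) + 3 = \left(-10\right) \left(-34\right) + 3 = 340 + 3 = 343$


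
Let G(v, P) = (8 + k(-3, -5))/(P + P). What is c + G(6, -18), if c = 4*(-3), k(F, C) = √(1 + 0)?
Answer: -49/4 ≈ -12.250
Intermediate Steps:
k(F, C) = 1 (k(F, C) = √1 = 1)
G(v, P) = 9/(2*P) (G(v, P) = (8 + 1)/(P + P) = 9/((2*P)) = 9*(1/(2*P)) = 9/(2*P))
c = -12
c + G(6, -18) = -12 + (9/2)/(-18) = -12 + (9/2)*(-1/18) = -12 - ¼ = -49/4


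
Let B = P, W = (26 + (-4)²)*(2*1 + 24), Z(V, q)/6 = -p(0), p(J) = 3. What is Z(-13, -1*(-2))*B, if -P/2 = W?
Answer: 39312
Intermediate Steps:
Z(V, q) = -18 (Z(V, q) = 6*(-1*3) = 6*(-3) = -18)
W = 1092 (W = (26 + 16)*(2 + 24) = 42*26 = 1092)
P = -2184 (P = -2*1092 = -2184)
B = -2184
Z(-13, -1*(-2))*B = -18*(-2184) = 39312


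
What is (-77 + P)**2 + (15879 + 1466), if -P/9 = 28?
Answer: 125586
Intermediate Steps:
P = -252 (P = -9*28 = -252)
(-77 + P)**2 + (15879 + 1466) = (-77 - 252)**2 + (15879 + 1466) = (-329)**2 + 17345 = 108241 + 17345 = 125586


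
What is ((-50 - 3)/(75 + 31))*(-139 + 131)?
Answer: 4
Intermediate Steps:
((-50 - 3)/(75 + 31))*(-139 + 131) = -53/106*(-8) = -53*1/106*(-8) = -½*(-8) = 4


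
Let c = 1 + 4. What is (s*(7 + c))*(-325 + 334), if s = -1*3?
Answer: -324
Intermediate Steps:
c = 5
s = -3
(s*(7 + c))*(-325 + 334) = (-3*(7 + 5))*(-325 + 334) = -3*12*9 = -36*9 = -324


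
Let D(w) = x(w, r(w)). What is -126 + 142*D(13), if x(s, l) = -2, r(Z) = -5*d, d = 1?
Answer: -410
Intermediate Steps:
r(Z) = -5 (r(Z) = -5*1 = -5)
D(w) = -2
-126 + 142*D(13) = -126 + 142*(-2) = -126 - 284 = -410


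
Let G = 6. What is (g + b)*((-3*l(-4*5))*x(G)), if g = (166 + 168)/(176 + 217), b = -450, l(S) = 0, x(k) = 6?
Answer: 0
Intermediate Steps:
g = 334/393 ≈ 0.84987
(g + b)*((-3*l(-4*5))*x(G)) = (334/393 - 450)*(-3*0*6) = -0*6 = -176516/393*0 = 0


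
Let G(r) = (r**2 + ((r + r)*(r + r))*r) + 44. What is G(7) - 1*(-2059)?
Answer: 3524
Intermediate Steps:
G(r) = 44 + r**2 + 4*r**3 (G(r) = (r**2 + ((2*r)*(2*r))*r) + 44 = (r**2 + (4*r**2)*r) + 44 = (r**2 + 4*r**3) + 44 = 44 + r**2 + 4*r**3)
G(7) - 1*(-2059) = (44 + 7**2 + 4*7**3) - 1*(-2059) = (44 + 49 + 4*343) + 2059 = (44 + 49 + 1372) + 2059 = 1465 + 2059 = 3524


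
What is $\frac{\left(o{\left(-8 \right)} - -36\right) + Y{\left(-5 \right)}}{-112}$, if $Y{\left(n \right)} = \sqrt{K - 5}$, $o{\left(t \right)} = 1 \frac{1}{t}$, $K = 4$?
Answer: $- \frac{41}{128} - \frac{i}{112} \approx -0.32031 - 0.0089286 i$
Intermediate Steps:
$o{\left(t \right)} = \frac{1}{t}$
$Y{\left(n \right)} = i$ ($Y{\left(n \right)} = \sqrt{4 - 5} = \sqrt{-1} = i$)
$\frac{\left(o{\left(-8 \right)} - -36\right) + Y{\left(-5 \right)}}{-112} = \frac{\left(\frac{1}{-8} - -36\right) + i}{-112} = \left(\left(- \frac{1}{8} + 36\right) + i\right) \left(- \frac{1}{112}\right) = \left(\frac{287}{8} + i\right) \left(- \frac{1}{112}\right) = - \frac{41}{128} - \frac{i}{112}$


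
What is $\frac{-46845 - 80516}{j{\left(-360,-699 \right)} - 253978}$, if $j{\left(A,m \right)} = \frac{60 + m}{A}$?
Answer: $\frac{5094440}{10159049} \approx 0.50147$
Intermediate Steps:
$j{\left(A,m \right)} = \frac{60 + m}{A}$
$\frac{-46845 - 80516}{j{\left(-360,-699 \right)} - 253978} = \frac{-46845 - 80516}{\frac{60 - 699}{-360} - 253978} = - \frac{127361}{\left(- \frac{1}{360}\right) \left(-639\right) - 253978} = - \frac{127361}{\frac{71}{40} - 253978} = - \frac{127361}{- \frac{10159049}{40}} = \left(-127361\right) \left(- \frac{40}{10159049}\right) = \frac{5094440}{10159049}$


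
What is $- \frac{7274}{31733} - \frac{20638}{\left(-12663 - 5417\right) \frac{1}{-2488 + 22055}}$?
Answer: $\frac{6407203708949}{286866320} \approx 22335.0$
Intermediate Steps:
$- \frac{7274}{31733} - \frac{20638}{\left(-12663 - 5417\right) \frac{1}{-2488 + 22055}} = \left(-7274\right) \frac{1}{31733} - \frac{20638}{\left(-18080\right) \frac{1}{19567}} = - \frac{7274}{31733} - \frac{20638}{\left(-18080\right) \frac{1}{19567}} = - \frac{7274}{31733} - \frac{20638}{- \frac{18080}{19567}} = - \frac{7274}{31733} - - \frac{201911873}{9040} = - \frac{7274}{31733} + \frac{201911873}{9040} = \frac{6407203708949}{286866320}$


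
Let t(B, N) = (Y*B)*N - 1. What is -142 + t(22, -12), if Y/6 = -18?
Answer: 28369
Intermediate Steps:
Y = -108 (Y = 6*(-18) = -108)
t(B, N) = -1 - 108*B*N (t(B, N) = (-108*B)*N - 1 = -108*B*N - 1 = -1 - 108*B*N)
-142 + t(22, -12) = -142 + (-1 - 108*22*(-12)) = -142 + (-1 + 28512) = -142 + 28511 = 28369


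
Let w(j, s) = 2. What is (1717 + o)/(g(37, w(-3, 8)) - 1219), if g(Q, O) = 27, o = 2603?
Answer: -540/149 ≈ -3.6242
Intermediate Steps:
(1717 + o)/(g(37, w(-3, 8)) - 1219) = (1717 + 2603)/(27 - 1219) = 4320/(-1192) = 4320*(-1/1192) = -540/149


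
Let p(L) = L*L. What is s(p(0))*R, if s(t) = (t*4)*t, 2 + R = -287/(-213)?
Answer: 0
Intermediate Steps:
p(L) = L²
R = -139/213 (R = -2 - 287/(-213) = -2 - 287*(-1/213) = -2 + 287/213 = -139/213 ≈ -0.65258)
s(t) = 4*t² (s(t) = (4*t)*t = 4*t²)
s(p(0))*R = (4*(0²)²)*(-139/213) = (4*0²)*(-139/213) = (4*0)*(-139/213) = 0*(-139/213) = 0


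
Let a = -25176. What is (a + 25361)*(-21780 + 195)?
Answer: -3993225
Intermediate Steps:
(a + 25361)*(-21780 + 195) = (-25176 + 25361)*(-21780 + 195) = 185*(-21585) = -3993225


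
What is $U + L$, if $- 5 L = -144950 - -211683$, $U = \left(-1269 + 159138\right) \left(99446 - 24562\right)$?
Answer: $\frac{59109244247}{5} \approx 1.1822 \cdot 10^{10}$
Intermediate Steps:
$U = 11821862196$ ($U = 157869 \cdot 74884 = 11821862196$)
$L = - \frac{66733}{5}$ ($L = - \frac{-144950 - -211683}{5} = - \frac{-144950 + 211683}{5} = \left(- \frac{1}{5}\right) 66733 = - \frac{66733}{5} \approx -13347.0$)
$U + L = 11821862196 - \frac{66733}{5} = \frac{59109244247}{5}$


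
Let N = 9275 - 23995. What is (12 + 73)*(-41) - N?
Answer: 11235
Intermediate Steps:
N = -14720
(12 + 73)*(-41) - N = (12 + 73)*(-41) - 1*(-14720) = 85*(-41) + 14720 = -3485 + 14720 = 11235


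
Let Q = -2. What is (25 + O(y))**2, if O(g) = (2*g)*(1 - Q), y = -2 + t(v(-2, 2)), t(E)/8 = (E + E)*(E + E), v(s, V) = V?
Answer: 609961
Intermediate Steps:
t(E) = 32*E**2 (t(E) = 8*((E + E)*(E + E)) = 8*((2*E)*(2*E)) = 8*(4*E**2) = 32*E**2)
y = 126 (y = -2 + 32*2**2 = -2 + 32*4 = -2 + 128 = 126)
O(g) = 6*g (O(g) = (2*g)*(1 - 1*(-2)) = (2*g)*(1 + 2) = (2*g)*3 = 6*g)
(25 + O(y))**2 = (25 + 6*126)**2 = (25 + 756)**2 = 781**2 = 609961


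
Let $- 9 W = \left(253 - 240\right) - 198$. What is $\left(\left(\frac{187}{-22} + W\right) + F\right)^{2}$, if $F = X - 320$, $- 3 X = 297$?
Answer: $\frac{53655625}{324} \approx 1.656 \cdot 10^{5}$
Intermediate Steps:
$X = -99$ ($X = \left(- \frac{1}{3}\right) 297 = -99$)
$W = \frac{185}{9}$ ($W = - \frac{\left(253 - 240\right) - 198}{9} = - \frac{13 - 198}{9} = \left(- \frac{1}{9}\right) \left(-185\right) = \frac{185}{9} \approx 20.556$)
$F = -419$ ($F = -99 - 320 = -419$)
$\left(\left(\frac{187}{-22} + W\right) + F\right)^{2} = \left(\left(\frac{187}{-22} + \frac{185}{9}\right) - 419\right)^{2} = \left(\left(187 \left(- \frac{1}{22}\right) + \frac{185}{9}\right) - 419\right)^{2} = \left(\left(- \frac{17}{2} + \frac{185}{9}\right) - 419\right)^{2} = \left(\frac{217}{18} - 419\right)^{2} = \left(- \frac{7325}{18}\right)^{2} = \frac{53655625}{324}$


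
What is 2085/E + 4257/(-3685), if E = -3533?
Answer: -2065746/1183555 ≈ -1.7454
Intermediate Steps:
2085/E + 4257/(-3685) = 2085/(-3533) + 4257/(-3685) = 2085*(-1/3533) + 4257*(-1/3685) = -2085/3533 - 387/335 = -2065746/1183555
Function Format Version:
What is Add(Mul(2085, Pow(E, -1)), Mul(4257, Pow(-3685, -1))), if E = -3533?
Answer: Rational(-2065746, 1183555) ≈ -1.7454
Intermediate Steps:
Add(Mul(2085, Pow(E, -1)), Mul(4257, Pow(-3685, -1))) = Add(Mul(2085, Pow(-3533, -1)), Mul(4257, Pow(-3685, -1))) = Add(Mul(2085, Rational(-1, 3533)), Mul(4257, Rational(-1, 3685))) = Add(Rational(-2085, 3533), Rational(-387, 335)) = Rational(-2065746, 1183555)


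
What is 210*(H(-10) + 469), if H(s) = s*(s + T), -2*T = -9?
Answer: 110040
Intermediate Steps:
T = 9/2 (T = -½*(-9) = 9/2 ≈ 4.5000)
H(s) = s*(9/2 + s) (H(s) = s*(s + 9/2) = s*(9/2 + s))
210*(H(-10) + 469) = 210*((½)*(-10)*(9 + 2*(-10)) + 469) = 210*((½)*(-10)*(9 - 20) + 469) = 210*((½)*(-10)*(-11) + 469) = 210*(55 + 469) = 210*524 = 110040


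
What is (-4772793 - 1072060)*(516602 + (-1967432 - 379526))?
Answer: 10698161757668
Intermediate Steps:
(-4772793 - 1072060)*(516602 + (-1967432 - 379526)) = -5844853*(516602 - 2346958) = -5844853*(-1830356) = 10698161757668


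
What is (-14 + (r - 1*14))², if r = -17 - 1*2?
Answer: 2209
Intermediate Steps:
r = -19 (r = -17 - 2 = -19)
(-14 + (r - 1*14))² = (-14 + (-19 - 1*14))² = (-14 + (-19 - 14))² = (-14 - 33)² = (-47)² = 2209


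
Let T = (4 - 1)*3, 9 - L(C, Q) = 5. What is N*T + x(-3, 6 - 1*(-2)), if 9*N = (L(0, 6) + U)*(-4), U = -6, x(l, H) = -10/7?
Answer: 46/7 ≈ 6.5714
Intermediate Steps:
x(l, H) = -10/7 (x(l, H) = -10*1/7 = -10/7)
L(C, Q) = 4 (L(C, Q) = 9 - 1*5 = 9 - 5 = 4)
T = 9 (T = 3*3 = 9)
N = 8/9 (N = ((4 - 6)*(-4))/9 = (-2*(-4))/9 = (1/9)*8 = 8/9 ≈ 0.88889)
N*T + x(-3, 6 - 1*(-2)) = (8/9)*9 - 10/7 = 8 - 10/7 = 46/7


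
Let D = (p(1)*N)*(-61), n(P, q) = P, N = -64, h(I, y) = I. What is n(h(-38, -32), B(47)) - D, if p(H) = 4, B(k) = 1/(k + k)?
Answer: -15654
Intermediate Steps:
B(k) = 1/(2*k)
D = 15616 (D = (4*(-64))*(-61) = -256*(-61) = 15616)
n(h(-38, -32), B(47)) - D = -38 - 1*15616 = -38 - 15616 = -15654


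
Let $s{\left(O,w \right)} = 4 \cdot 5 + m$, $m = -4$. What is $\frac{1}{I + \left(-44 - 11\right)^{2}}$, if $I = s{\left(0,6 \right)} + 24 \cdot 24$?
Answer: $\frac{1}{3617} \approx 0.00027647$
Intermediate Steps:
$s{\left(O,w \right)} = 16$ ($s{\left(O,w \right)} = 4 \cdot 5 - 4 = 20 - 4 = 16$)
$I = 592$ ($I = 16 + 24 \cdot 24 = 16 + 576 = 592$)
$\frac{1}{I + \left(-44 - 11\right)^{2}} = \frac{1}{592 + \left(-44 - 11\right)^{2}} = \frac{1}{592 + \left(-55\right)^{2}} = \frac{1}{592 + 3025} = \frac{1}{3617}$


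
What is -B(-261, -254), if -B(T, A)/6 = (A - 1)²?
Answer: 390150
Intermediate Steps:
B(T, A) = -6*(-1 + A)² (B(T, A) = -6*(A - 1)² = -6*(-1 + A)²)
-B(-261, -254) = -(-6)*(-1 - 254)² = -(-6)*(-255)² = -(-6)*65025 = -1*(-390150) = 390150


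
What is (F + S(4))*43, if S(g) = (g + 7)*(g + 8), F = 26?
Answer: 6794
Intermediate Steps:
S(g) = (7 + g)*(8 + g)
(F + S(4))*43 = (26 + (56 + 4² + 15*4))*43 = (26 + (56 + 16 + 60))*43 = (26 + 132)*43 = 158*43 = 6794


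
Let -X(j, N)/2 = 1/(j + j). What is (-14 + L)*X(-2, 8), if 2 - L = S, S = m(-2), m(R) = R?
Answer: -5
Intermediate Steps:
S = -2
X(j, N) = -1/j (X(j, N) = -2/(j + j) = -2*1/(2*j) = -1/j)
L = 4 (L = 2 - 1*(-2) = 2 + 2 = 4)
(-14 + L)*X(-2, 8) = (-14 + 4)*(-1/(-2)) = -(-10)*(-1)/2 = -10*½ = -5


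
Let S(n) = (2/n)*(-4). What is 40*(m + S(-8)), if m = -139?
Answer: -5520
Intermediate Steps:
S(n) = -8/n
40*(m + S(-8)) = 40*(-139 - 8/(-8)) = 40*(-139 - 8*(-⅛)) = 40*(-139 + 1) = 40*(-138) = -5520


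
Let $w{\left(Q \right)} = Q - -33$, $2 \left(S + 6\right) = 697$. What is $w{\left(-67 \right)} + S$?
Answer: $\frac{617}{2} \approx 308.5$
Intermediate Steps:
$S = \frac{685}{2}$ ($S = -6 + \frac{1}{2} \cdot 697 = -6 + \frac{697}{2} = \frac{685}{2} \approx 342.5$)
$w{\left(Q \right)} = 33 + Q$ ($w{\left(Q \right)} = Q + 33 = 33 + Q$)
$w{\left(-67 \right)} + S = \left(33 - 67\right) + \frac{685}{2} = -34 + \frac{685}{2} = \frac{617}{2}$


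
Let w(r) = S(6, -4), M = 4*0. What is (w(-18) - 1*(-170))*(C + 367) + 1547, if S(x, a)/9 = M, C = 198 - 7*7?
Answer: 89267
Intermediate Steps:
C = 149 (C = 198 - 49 = 149)
M = 0
S(x, a) = 0 (S(x, a) = 9*0 = 0)
w(r) = 0
(w(-18) - 1*(-170))*(C + 367) + 1547 = (0 - 1*(-170))*(149 + 367) + 1547 = (0 + 170)*516 + 1547 = 170*516 + 1547 = 87720 + 1547 = 89267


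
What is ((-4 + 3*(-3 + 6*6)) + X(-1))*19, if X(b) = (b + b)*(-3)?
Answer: 1919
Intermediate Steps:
X(b) = -6*b (X(b) = (2*b)*(-3) = -6*b)
((-4 + 3*(-3 + 6*6)) + X(-1))*19 = ((-4 + 3*(-3 + 6*6)) - 6*(-1))*19 = ((-4 + 3*(-3 + 36)) + 6)*19 = ((-4 + 3*33) + 6)*19 = ((-4 + 99) + 6)*19 = (95 + 6)*19 = 101*19 = 1919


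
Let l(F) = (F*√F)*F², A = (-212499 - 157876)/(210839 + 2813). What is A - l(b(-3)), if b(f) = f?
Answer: -370375/213652 + 27*I*√3 ≈ -1.7335 + 46.765*I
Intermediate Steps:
A = -370375/213652 ≈ -1.7335
l(F) = F^(7/2) (l(F) = F^(3/2)*F² = F^(7/2))
A - l(b(-3)) = -370375/213652 - (-3)^(7/2) = -370375/213652 - (-27)*I*√3 = -370375/213652 + 27*I*√3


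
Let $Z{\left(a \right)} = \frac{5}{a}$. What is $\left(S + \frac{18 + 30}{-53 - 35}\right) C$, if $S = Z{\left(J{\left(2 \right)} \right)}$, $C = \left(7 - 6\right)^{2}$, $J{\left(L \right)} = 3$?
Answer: $\frac{37}{33} \approx 1.1212$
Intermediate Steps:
$C = 1$ ($C = 1^{2} = 1$)
$S = \frac{5}{3} \approx 1.6667$
$\left(S + \frac{18 + 30}{-53 - 35}\right) C = \left(\frac{5}{3} + \frac{18 + 30}{-53 - 35}\right) 1 = \left(\frac{5}{3} + \frac{48}{-88}\right) 1 = \left(\frac{5}{3} + 48 \left(- \frac{1}{88}\right)\right) 1 = \left(\frac{5}{3} - \frac{6}{11}\right) 1 = \frac{37}{33} \cdot 1 = \frac{37}{33}$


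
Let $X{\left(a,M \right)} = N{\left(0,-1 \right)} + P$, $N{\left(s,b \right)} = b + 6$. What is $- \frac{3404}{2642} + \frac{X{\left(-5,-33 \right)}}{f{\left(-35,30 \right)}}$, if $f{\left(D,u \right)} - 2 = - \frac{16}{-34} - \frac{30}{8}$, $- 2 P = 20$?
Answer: $\frac{301066}{114927} \approx 2.6196$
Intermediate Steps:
$N{\left(s,b \right)} = 6 + b$
$P = -10$ ($P = \left(- \frac{1}{2}\right) 20 = -10$)
$X{\left(a,M \right)} = -5$ ($X{\left(a,M \right)} = \left(6 - 1\right) - 10 = 5 - 10 = -5$)
$f{\left(D,u \right)} = - \frac{87}{68}$ ($f{\left(D,u \right)} = 2 - \left(- \frac{8}{17} + \frac{15}{4}\right) = 2 - \frac{223}{68} = - \frac{87}{68}$)
$- \frac{3404}{2642} + \frac{X{\left(-5,-33 \right)}}{f{\left(-35,30 \right)}} = - \frac{3404}{2642} - \frac{5}{- \frac{87}{68}} = \left(-3404\right) \frac{1}{2642} - - \frac{340}{87} = - \frac{1702}{1321} + \frac{340}{87} = \frac{301066}{114927}$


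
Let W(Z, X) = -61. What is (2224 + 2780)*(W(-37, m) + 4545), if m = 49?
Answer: 22437936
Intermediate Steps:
(2224 + 2780)*(W(-37, m) + 4545) = (2224 + 2780)*(-61 + 4545) = 5004*4484 = 22437936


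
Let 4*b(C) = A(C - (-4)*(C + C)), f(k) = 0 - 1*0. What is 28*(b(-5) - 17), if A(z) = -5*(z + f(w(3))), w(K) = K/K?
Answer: 1099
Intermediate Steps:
w(K) = 1
f(k) = 0 (f(k) = 0 + 0 = 0)
A(z) = -5*z (A(z) = -5*(z + 0) = -5*z)
b(C) = -45*C/4 (b(C) = (-5*(C - (-4)*(C + C)))/4 = (-5*(C - (-4)*2*C))/4 = (-5*(C - (-8)*C))/4 = (-5*(C + 8*C))/4 = (-45*C)/4 = -45*C/4)
28*(b(-5) - 17) = 28*(-45/4*(-5) - 17) = 28*(225/4 - 17) = 28*(157/4) = 1099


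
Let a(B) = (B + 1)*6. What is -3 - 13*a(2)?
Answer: -237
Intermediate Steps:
a(B) = 6 + 6*B (a(B) = (1 + B)*6 = 6 + 6*B)
-3 - 13*a(2) = -3 - 13*(6 + 6*2) = -3 - 13*(6 + 12) = -3 - 13*18 = -3 - 234 = -237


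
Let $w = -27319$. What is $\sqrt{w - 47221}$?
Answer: $2 i \sqrt{18635} \approx 273.02 i$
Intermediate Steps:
$\sqrt{w - 47221} = \sqrt{-27319 - 47221} = \sqrt{-74540} = 2 i \sqrt{18635}$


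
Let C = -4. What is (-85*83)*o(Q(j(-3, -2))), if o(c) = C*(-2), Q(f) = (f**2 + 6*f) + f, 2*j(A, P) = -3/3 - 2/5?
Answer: -56440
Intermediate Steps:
j(A, P) = -7/10 (j(A, P) = (-3/3 - 2/5)/2 = (-3*1/3 - 2*1/5)/2 = (-1 - 2/5)/2 = (1/2)*(-7/5) = -7/10)
Q(f) = f**2 + 7*f
o(c) = 8 (o(c) = -4*(-2) = 8)
(-85*83)*o(Q(j(-3, -2))) = -85*83*8 = -7055*8 = -56440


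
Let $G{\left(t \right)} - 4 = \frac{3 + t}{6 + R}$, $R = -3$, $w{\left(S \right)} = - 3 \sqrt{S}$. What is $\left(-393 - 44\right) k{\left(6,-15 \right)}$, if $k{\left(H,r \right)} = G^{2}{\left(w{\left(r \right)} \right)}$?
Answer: $-4370 + 4370 i \sqrt{15} \approx -4370.0 + 16925.0 i$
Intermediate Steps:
$G{\left(t \right)} = 5 + \frac{t}{3}$ ($G{\left(t \right)} = 4 + \frac{3 + t}{6 - 3} = 4 + \frac{3 + t}{3} = 4 + \left(3 + t\right) \frac{1}{3} = 4 + \left(1 + \frac{t}{3}\right) = 5 + \frac{t}{3}$)
$k{\left(H,r \right)} = \left(5 - \sqrt{r}\right)^{2}$ ($k{\left(H,r \right)} = \left(5 + \frac{\left(-3\right) \sqrt{r}}{3}\right)^{2} = \left(5 - \sqrt{r}\right)^{2}$)
$\left(-393 - 44\right) k{\left(6,-15 \right)} = \left(-393 - 44\right) \left(-5 + \sqrt{-15}\right)^{2} = - 437 \left(-5 + i \sqrt{15}\right)^{2}$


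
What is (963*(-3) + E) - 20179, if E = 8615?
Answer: -14453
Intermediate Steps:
(963*(-3) + E) - 20179 = (963*(-3) + 8615) - 20179 = (-2889 + 8615) - 20179 = 5726 - 20179 = -14453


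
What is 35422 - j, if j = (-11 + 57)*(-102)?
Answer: 40114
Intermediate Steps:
j = -4692 (j = 46*(-102) = -4692)
35422 - j = 35422 - 1*(-4692) = 35422 + 4692 = 40114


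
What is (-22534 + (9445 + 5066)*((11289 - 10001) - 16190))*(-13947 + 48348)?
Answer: -7439747951856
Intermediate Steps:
(-22534 + (9445 + 5066)*((11289 - 10001) - 16190))*(-13947 + 48348) = (-22534 + 14511*(1288 - 16190))*34401 = (-22534 + 14511*(-14902))*34401 = (-22534 - 216242922)*34401 = -216265456*34401 = -7439747951856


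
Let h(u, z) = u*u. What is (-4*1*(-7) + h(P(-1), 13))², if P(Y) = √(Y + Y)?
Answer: 676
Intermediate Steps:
P(Y) = √2*√Y (P(Y) = √(2*Y) = √2*√Y)
h(u, z) = u²
(-4*1*(-7) + h(P(-1), 13))² = (-4*1*(-7) + (√2*√(-1))²)² = (-4*(-7) + (√2*I)²)² = (28 + (I*√2)²)² = (28 - 2)² = 26² = 676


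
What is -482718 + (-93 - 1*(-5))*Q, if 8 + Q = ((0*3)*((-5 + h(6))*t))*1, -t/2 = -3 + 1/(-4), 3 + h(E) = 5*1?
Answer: -482014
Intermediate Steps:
h(E) = 2 (h(E) = -3 + 5*1 = -3 + 5 = 2)
t = 13/2 (t = -2*(-3 + 1/(-4)) = -2*(-3 - 1/4) = -2*(-13/4) = 13/2 ≈ 6.5000)
Q = -8 (Q = -8 + ((0*3)*((-5 + 2)*(13/2)))*1 = -8 + (0*(-3*13/2))*1 = -8 + (0*(-39/2))*1 = -8 + 0*1 = -8 + 0 = -8)
-482718 + (-93 - 1*(-5))*Q = -482718 + (-93 - 1*(-5))*(-8) = -482718 + (-93 + 5)*(-8) = -482718 - 88*(-8) = -482718 + 704 = -482014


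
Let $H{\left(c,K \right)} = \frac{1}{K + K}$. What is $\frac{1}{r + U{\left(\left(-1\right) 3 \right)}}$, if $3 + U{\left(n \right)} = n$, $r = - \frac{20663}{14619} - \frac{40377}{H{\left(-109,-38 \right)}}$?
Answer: $\frac{14619}{44860515211} \approx 3.2588 \cdot 10^{-7}$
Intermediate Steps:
$H{\left(c,K \right)} = \frac{1}{2 K}$
$r = \frac{44860602925}{14619}$ ($r = - \frac{20663}{14619} - \frac{40377}{\frac{1}{2} \frac{1}{-38}} = \left(-20663\right) \frac{1}{14619} - \frac{40377}{\frac{1}{2} \left(- \frac{1}{38}\right)} = - \frac{20663}{14619} - \frac{40377}{- \frac{1}{76}} = - \frac{20663}{14619} - -3068652 = - \frac{20663}{14619} + 3068652 = \frac{44860602925}{14619} \approx 3.0687 \cdot 10^{6}$)
$U{\left(n \right)} = -3 + n$
$\frac{1}{r + U{\left(\left(-1\right) 3 \right)}} = \frac{1}{\frac{44860602925}{14619} - 6} = \frac{1}{\frac{44860515211}{14619}} = \frac{14619}{44860515211}$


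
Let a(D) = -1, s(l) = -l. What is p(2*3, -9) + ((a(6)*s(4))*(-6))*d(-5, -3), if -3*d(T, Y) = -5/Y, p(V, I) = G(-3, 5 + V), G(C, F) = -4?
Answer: 28/3 ≈ 9.3333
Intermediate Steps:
p(V, I) = -4
d(T, Y) = 5/(3*Y) (d(T, Y) = -(-5)/(3*Y) = 5/(3*Y))
p(2*3, -9) + ((a(6)*s(4))*(-6))*d(-5, -3) = -4 + (-(-1)*4*(-6))*((5/3)/(-3)) = -4 + (-1*(-4)*(-6))*((5/3)*(-1/3)) = -4 + (4*(-6))*(-5/9) = -4 - 24*(-5/9) = -4 + 40/3 = 28/3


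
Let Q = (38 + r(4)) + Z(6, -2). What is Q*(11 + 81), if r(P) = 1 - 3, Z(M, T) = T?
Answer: 3128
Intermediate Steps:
r(P) = -2
Q = 34 (Q = (38 - 2) - 2 = 36 - 2 = 34)
Q*(11 + 81) = 34*(11 + 81) = 34*92 = 3128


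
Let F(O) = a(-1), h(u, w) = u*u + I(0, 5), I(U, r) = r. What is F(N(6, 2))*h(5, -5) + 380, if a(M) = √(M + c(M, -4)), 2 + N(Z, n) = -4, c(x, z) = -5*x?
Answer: 440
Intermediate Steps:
N(Z, n) = -6 (N(Z, n) = -2 - 4 = -6)
a(M) = 2*√(-M) (a(M) = √(M - 5*M) = √(-4*M) = 2*√(-M))
h(u, w) = 5 + u² (h(u, w) = u*u + 5 = u² + 5 = 5 + u²)
F(O) = 2 (F(O) = 2*√(-1*(-1)) = 2*√1 = 2*1 = 2)
F(N(6, 2))*h(5, -5) + 380 = 2*(5 + 5²) + 380 = 2*(5 + 25) + 380 = 2*30 + 380 = 60 + 380 = 440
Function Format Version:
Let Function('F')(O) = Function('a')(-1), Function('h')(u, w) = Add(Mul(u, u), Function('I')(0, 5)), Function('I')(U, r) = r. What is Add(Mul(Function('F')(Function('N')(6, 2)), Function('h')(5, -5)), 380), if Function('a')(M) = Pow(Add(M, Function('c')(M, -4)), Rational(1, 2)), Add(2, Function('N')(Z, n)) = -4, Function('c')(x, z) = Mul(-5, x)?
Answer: 440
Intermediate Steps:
Function('N')(Z, n) = -6 (Function('N')(Z, n) = Add(-2, -4) = -6)
Function('a')(M) = Mul(2, Pow(Mul(-1, M), Rational(1, 2))) (Function('a')(M) = Pow(Add(M, Mul(-5, M)), Rational(1, 2)) = Pow(Mul(-4, M), Rational(1, 2)) = Mul(2, Pow(Mul(-1, M), Rational(1, 2))))
Function('h')(u, w) = Add(5, Pow(u, 2)) (Function('h')(u, w) = Add(Mul(u, u), 5) = Add(Pow(u, 2), 5) = Add(5, Pow(u, 2)))
Function('F')(O) = 2 (Function('F')(O) = Mul(2, Pow(Mul(-1, -1), Rational(1, 2))) = Mul(2, Pow(1, Rational(1, 2))) = Mul(2, 1) = 2)
Add(Mul(Function('F')(Function('N')(6, 2)), Function('h')(5, -5)), 380) = Add(Mul(2, Add(5, Pow(5, 2))), 380) = Add(Mul(2, Add(5, 25)), 380) = Add(Mul(2, 30), 380) = Add(60, 380) = 440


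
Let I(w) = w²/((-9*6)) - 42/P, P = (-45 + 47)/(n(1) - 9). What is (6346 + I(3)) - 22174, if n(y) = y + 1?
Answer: -94087/6 ≈ -15681.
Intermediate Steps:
n(y) = 1 + y
P = -2/7 (P = (-45 + 47)/((1 + 1) - 9) = 2/(2 - 9) = 2/(-7) = 2*(-⅐) = -2/7 ≈ -0.28571)
I(w) = 147 - w²/54 (I(w) = w²/((-9*6)) - 42/(-2/7) = w²/(-54) - 42*(-7/2) = w²*(-1/54) + 147 = -w²/54 + 147 = 147 - w²/54)
(6346 + I(3)) - 22174 = (6346 + (147 - 1/54*3²)) - 22174 = (6346 + (147 - 1/54*9)) - 22174 = (6346 + (147 - ⅙)) - 22174 = (6346 + 881/6) - 22174 = 38957/6 - 22174 = -94087/6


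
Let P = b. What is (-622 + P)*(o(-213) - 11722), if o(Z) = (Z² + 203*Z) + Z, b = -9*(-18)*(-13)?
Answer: 26748040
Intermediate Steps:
b = -2106 (b = 162*(-13) = -2106)
o(Z) = Z² + 204*Z
P = -2106
(-622 + P)*(o(-213) - 11722) = (-622 - 2106)*(-213*(204 - 213) - 11722) = -2728*(-213*(-9) - 11722) = -2728*(1917 - 11722) = -2728*(-9805) = 26748040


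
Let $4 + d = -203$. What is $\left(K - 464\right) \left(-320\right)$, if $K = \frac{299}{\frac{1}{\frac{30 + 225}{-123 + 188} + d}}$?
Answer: $19578880$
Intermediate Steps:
$d = -207$ ($d = -4 - 203 = -207$)
$K = -60720$ ($K = \frac{299}{\frac{1}{\frac{30 + 225}{-123 + 188} - 207}} = \frac{299}{\frac{1}{\frac{255}{65} - 207}} = \frac{299}{\frac{1}{255 \cdot \frac{1}{65} - 207}} = \frac{299}{\frac{1}{\frac{51}{13} - 207}} = \frac{299}{\frac{1}{- \frac{2640}{13}}} = \frac{299}{- \frac{13}{2640}} = 299 \left(- \frac{2640}{13}\right) = -60720$)
$\left(K - 464\right) \left(-320\right) = \left(-60720 - 464\right) \left(-320\right) = \left(-61184\right) \left(-320\right) = 19578880$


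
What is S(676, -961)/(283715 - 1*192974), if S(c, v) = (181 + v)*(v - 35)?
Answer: 258960/30247 ≈ 8.5615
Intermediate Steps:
S(c, v) = (-35 + v)*(181 + v) (S(c, v) = (181 + v)*(-35 + v) = (-35 + v)*(181 + v))
S(676, -961)/(283715 - 1*192974) = (-6335 + (-961)**2 + 146*(-961))/(283715 - 1*192974) = (-6335 + 923521 - 140306)/(283715 - 192974) = 776880/90741 = 776880*(1/90741) = 258960/30247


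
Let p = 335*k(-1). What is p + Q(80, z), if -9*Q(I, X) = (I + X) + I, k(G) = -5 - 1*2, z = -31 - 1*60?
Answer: -7058/3 ≈ -2352.7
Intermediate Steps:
z = -91 (z = -31 - 60 = -91)
k(G) = -7 (k(G) = -5 - 2 = -7)
Q(I, X) = -2*I/9 - X/9 (Q(I, X) = -((I + X) + I)/9 = -(X + 2*I)/9 = -2*I/9 - X/9)
p = -2345 (p = 335*(-7) = -2345)
p + Q(80, z) = -2345 + (-2/9*80 - 1/9*(-91)) = -2345 + (-160/9 + 91/9) = -2345 - 23/3 = -7058/3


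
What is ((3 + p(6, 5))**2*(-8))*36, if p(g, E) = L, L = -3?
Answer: 0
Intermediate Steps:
p(g, E) = -3
((3 + p(6, 5))**2*(-8))*36 = ((3 - 3)**2*(-8))*36 = (0**2*(-8))*36 = (0*(-8))*36 = 0*36 = 0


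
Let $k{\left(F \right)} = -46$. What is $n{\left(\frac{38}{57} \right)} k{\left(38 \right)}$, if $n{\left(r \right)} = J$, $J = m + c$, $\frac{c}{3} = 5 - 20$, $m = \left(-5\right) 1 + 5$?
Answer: $2070$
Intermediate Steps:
$m = 0$ ($m = -5 + 5 = 0$)
$c = -45$ ($c = 3 \left(5 - 20\right) = 3 \left(-15\right) = -45$)
$J = -45$ ($J = 0 - 45 = -45$)
$n{\left(r \right)} = -45$
$n{\left(\frac{38}{57} \right)} k{\left(38 \right)} = \left(-45\right) \left(-46\right) = 2070$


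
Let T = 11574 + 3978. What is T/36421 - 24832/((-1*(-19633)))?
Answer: -599073856/715053493 ≈ -0.83780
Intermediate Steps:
T = 15552
T/36421 - 24832/((-1*(-19633))) = 15552/36421 - 24832/((-1*(-19633))) = 15552*(1/36421) - 24832/19633 = 15552/36421 - 24832*1/19633 = 15552/36421 - 24832/19633 = -599073856/715053493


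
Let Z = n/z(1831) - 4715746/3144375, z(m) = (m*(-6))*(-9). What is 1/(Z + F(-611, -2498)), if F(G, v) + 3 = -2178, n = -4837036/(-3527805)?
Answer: -12186486192976875/26597002782712657583 ≈ -0.00045819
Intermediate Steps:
z(m) = 54*m (z(m) = -6*m*(-9) = 54*m)
n = 4837036/3527805 (n = -4837036*(-1/3527805) = 4837036/3527805 ≈ 1.3711)
F(G, v) = -2181 (F(G, v) = -3 - 2178 = -2181)
Z = -18276395830093208/12186486192976875 (Z = 4837036/(3527805*((54*1831))) - 4715746/3144375 = (4837036/3527805)/98874 - 4715746*1/3144375 = (4837036/3527805)*(1/98874) - 4715746/3144375 = 2418518/174404095785 - 4715746/3144375 = -18276395830093208/12186486192976875 ≈ -1.4997)
1/(Z + F(-611, -2498)) = 1/(-18276395830093208/12186486192976875 - 2181) = 1/(-26597002782712657583/12186486192976875) = -12186486192976875/26597002782712657583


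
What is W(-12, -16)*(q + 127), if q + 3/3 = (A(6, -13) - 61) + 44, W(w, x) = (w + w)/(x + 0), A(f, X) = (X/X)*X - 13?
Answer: 249/2 ≈ 124.50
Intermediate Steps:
A(f, X) = -13 + X (A(f, X) = 1*X - 13 = X - 13 = -13 + X)
W(w, x) = 2*w/x (W(w, x) = (2*w)/x = 2*w/x)
q = -44 (q = -1 + (((-13 - 13) - 61) + 44) = -1 + ((-26 - 61) + 44) = -1 + (-87 + 44) = -1 - 43 = -44)
W(-12, -16)*(q + 127) = (2*(-12)/(-16))*(-44 + 127) = (2*(-12)*(-1/16))*83 = (3/2)*83 = 249/2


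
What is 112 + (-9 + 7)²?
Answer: 116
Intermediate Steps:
112 + (-9 + 7)² = 112 + (-2)² = 112 + 4 = 116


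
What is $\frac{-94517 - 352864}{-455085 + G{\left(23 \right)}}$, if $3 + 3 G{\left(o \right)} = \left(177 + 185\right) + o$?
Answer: $\frac{1342143}{1364873} \approx 0.98335$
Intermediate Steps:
$G{\left(o \right)} = \frac{359}{3} + \frac{o}{3}$ ($G{\left(o \right)} = -1 + \frac{\left(177 + 185\right) + o}{3} = -1 + \frac{362 + o}{3} = -1 + \left(\frac{362}{3} + \frac{o}{3}\right) = \frac{359}{3} + \frac{o}{3}$)
$\frac{-94517 - 352864}{-455085 + G{\left(23 \right)}} = \frac{-94517 - 352864}{-455085 + \left(\frac{359}{3} + \frac{1}{3} \cdot 23\right)} = - \frac{447381}{-455085 + \left(\frac{359}{3} + \frac{23}{3}\right)} = - \frac{447381}{-455085 + \frac{382}{3}} = - \frac{447381}{- \frac{1364873}{3}} = \left(-447381\right) \left(- \frac{3}{1364873}\right) = \frac{1342143}{1364873}$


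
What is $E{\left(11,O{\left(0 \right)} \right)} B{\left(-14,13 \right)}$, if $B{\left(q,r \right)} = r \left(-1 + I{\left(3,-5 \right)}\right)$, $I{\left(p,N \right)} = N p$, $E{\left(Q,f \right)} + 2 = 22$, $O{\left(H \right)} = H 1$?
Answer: $-4160$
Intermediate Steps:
$O{\left(H \right)} = H$
$E{\left(Q,f \right)} = 20$ ($E{\left(Q,f \right)} = -2 + 22 = 20$)
$B{\left(q,r \right)} = - 16 r$ ($B{\left(q,r \right)} = r \left(-1 - 15\right) = r \left(-16\right) = - 16 r$)
$E{\left(11,O{\left(0 \right)} \right)} B{\left(-14,13 \right)} = 20 \left(\left(-16\right) 13\right) = 20 \left(-208\right) = -4160$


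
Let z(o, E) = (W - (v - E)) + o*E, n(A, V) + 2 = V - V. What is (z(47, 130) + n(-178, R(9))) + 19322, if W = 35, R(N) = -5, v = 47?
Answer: 25548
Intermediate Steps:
n(A, V) = -2 (n(A, V) = -2 + (V - V) = -2 + 0 = -2)
z(o, E) = -12 + E + E*o (z(o, E) = (35 - (47 - E)) + o*E = (35 + (-47 + E)) + E*o = (-12 + E) + E*o = -12 + E + E*o)
(z(47, 130) + n(-178, R(9))) + 19322 = ((-12 + 130 + 130*47) - 2) + 19322 = ((-12 + 130 + 6110) - 2) + 19322 = (6228 - 2) + 19322 = 6226 + 19322 = 25548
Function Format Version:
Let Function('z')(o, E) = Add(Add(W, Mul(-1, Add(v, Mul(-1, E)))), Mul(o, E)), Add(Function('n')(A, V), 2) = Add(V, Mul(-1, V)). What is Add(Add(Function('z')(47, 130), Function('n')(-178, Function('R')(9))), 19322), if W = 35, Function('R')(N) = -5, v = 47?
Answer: 25548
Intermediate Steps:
Function('n')(A, V) = -2 (Function('n')(A, V) = Add(-2, Add(V, Mul(-1, V))) = Add(-2, 0) = -2)
Function('z')(o, E) = Add(-12, E, Mul(E, o)) (Function('z')(o, E) = Add(Add(35, Mul(-1, Add(47, Mul(-1, E)))), Mul(o, E)) = Add(Add(35, Add(-47, E)), Mul(E, o)) = Add(Add(-12, E), Mul(E, o)) = Add(-12, E, Mul(E, o)))
Add(Add(Function('z')(47, 130), Function('n')(-178, Function('R')(9))), 19322) = Add(Add(Add(-12, 130, Mul(130, 47)), -2), 19322) = Add(Add(Add(-12, 130, 6110), -2), 19322) = Add(Add(6228, -2), 19322) = Add(6226, 19322) = 25548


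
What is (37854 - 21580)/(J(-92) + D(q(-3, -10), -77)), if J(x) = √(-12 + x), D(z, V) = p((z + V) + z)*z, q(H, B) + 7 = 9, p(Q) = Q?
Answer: -594001/5355 - 8137*I*√26/5355 ≈ -110.92 - 7.748*I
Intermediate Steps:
q(H, B) = 2 (q(H, B) = -7 + 9 = 2)
D(z, V) = z*(V + 2*z) (D(z, V) = ((z + V) + z)*z = ((V + z) + z)*z = (V + 2*z)*z = z*(V + 2*z))
(37854 - 21580)/(J(-92) + D(q(-3, -10), -77)) = (37854 - 21580)/(√(-12 - 92) + 2*(-77 + 2*2)) = 16274/(√(-104) + 2*(-77 + 4)) = 16274/(2*I*√26 + 2*(-73)) = 16274/(2*I*√26 - 146) = 16274/(-146 + 2*I*√26)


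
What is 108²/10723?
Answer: 11664/10723 ≈ 1.0878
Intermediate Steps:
108²/10723 = 11664*(1/10723) = 11664/10723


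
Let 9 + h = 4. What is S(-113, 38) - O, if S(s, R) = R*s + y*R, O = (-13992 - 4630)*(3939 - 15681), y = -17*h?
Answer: -218660588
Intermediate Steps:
h = -5 (h = -9 + 4 = -5)
y = 85 (y = -17*(-5) = 85)
O = 218659524 (O = -18622*(-11742) = 218659524)
S(s, R) = 85*R + R*s (S(s, R) = R*s + 85*R = 85*R + R*s)
S(-113, 38) - O = 38*(85 - 113) - 1*218659524 = 38*(-28) - 218659524 = -1064 - 218659524 = -218660588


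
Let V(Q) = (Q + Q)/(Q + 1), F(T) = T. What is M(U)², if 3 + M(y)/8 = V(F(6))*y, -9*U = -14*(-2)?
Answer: 40000/9 ≈ 4444.4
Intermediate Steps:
V(Q) = 2*Q/(1 + Q) (V(Q) = (2*Q)/(1 + Q) = 2*Q/(1 + Q))
U = -28/9 (U = -(-14)*(-2)/9 = -⅑*28 = -28/9 ≈ -3.1111)
M(y) = -24 + 96*y/7 (M(y) = -24 + 8*((2*6/(1 + 6))*y) = -24 + 8*((2*6/7)*y) = -24 + 8*((2*6*(⅐))*y) = -24 + 8*(12*y/7) = -24 + 96*y/7)
M(U)² = (-24 + (96/7)*(-28/9))² = (-24 - 128/3)² = (-200/3)² = 40000/9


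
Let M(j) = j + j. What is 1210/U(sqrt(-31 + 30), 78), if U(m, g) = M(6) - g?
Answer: -55/3 ≈ -18.333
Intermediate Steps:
M(j) = 2*j
U(m, g) = 12 - g (U(m, g) = 2*6 - g = 12 - g)
1210/U(sqrt(-31 + 30), 78) = 1210/(12 - 1*78) = 1210/(12 - 78) = 1210/(-66) = 1210*(-1/66) = -55/3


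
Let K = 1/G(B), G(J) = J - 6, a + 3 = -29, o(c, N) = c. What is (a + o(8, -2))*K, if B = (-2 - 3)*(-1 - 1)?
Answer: -6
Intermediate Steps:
a = -32 (a = -3 - 29 = -32)
B = 10 (B = -5*(-2) = 10)
G(J) = -6 + J
K = 1/4 (K = 1/(-6 + 10) = 1/4 ≈ 0.25000)
(a + o(8, -2))*K = (-32 + 8)*(1/4) = -24*1/4 = -6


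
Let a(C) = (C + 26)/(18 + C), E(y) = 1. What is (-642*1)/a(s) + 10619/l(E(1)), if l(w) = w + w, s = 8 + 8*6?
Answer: 387871/82 ≈ 4730.1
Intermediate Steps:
s = 56 (s = 8 + 48 = 56)
a(C) = (26 + C)/(18 + C)
l(w) = 2*w
(-642*1)/a(s) + 10619/l(E(1)) = (-642*1)/(((26 + 56)/(18 + 56))) + 10619/((2*1)) = -642/(82/74) + 10619/2 = -642/((1/74)*82) + 10619*(½) = -642/41/37 + 10619/2 = -642*37/41 + 10619/2 = -23754/41 + 10619/2 = 387871/82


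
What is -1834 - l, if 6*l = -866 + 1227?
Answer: -11365/6 ≈ -1894.2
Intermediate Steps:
l = 361/6 (l = (-866 + 1227)/6 = (⅙)*361 = 361/6 ≈ 60.167)
-1834 - l = -1834 - 1*361/6 = -1834 - 361/6 = -11365/6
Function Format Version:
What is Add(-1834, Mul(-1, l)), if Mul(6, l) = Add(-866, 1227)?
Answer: Rational(-11365, 6) ≈ -1894.2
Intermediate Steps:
l = Rational(361, 6) (l = Mul(Rational(1, 6), Add(-866, 1227)) = Mul(Rational(1, 6), 361) = Rational(361, 6) ≈ 60.167)
Add(-1834, Mul(-1, l)) = Add(-1834, Mul(-1, Rational(361, 6))) = Add(-1834, Rational(-361, 6)) = Rational(-11365, 6)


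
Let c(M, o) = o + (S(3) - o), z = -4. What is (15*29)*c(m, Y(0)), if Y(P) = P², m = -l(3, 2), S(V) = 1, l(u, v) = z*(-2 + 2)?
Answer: 435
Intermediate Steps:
l(u, v) = 0 (l(u, v) = -4*(-2 + 2) = -4*0 = 0)
m = 0 (m = -1*0 = 0)
c(M, o) = 1 (c(M, o) = o + (1 - o) = 1)
(15*29)*c(m, Y(0)) = (15*29)*1 = 435*1 = 435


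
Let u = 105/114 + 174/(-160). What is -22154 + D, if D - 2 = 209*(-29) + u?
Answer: -42884013/1520 ≈ -28213.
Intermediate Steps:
u = -253/1520 (u = 105*(1/114) + 174*(-1/160) = 35/38 - 87/80 = -253/1520 ≈ -0.16645)
D = -9209933/1520 (D = 2 + (209*(-29) - 253/1520) = 2 + (-6061 - 253/1520) = 2 - 9212973/1520 = -9209933/1520 ≈ -6059.2)
-22154 + D = -22154 - 9209933/1520 = -42884013/1520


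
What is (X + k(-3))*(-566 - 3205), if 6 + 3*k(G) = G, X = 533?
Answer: -1998630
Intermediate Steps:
k(G) = -2 + G/3
(X + k(-3))*(-566 - 3205) = (533 + (-2 + (⅓)*(-3)))*(-566 - 3205) = (533 + (-2 - 1))*(-3771) = (533 - 3)*(-3771) = 530*(-3771) = -1998630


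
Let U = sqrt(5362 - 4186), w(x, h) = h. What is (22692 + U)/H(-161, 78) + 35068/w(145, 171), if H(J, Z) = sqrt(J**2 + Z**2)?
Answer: 35068/171 + 14*sqrt(192030)/32005 + 22692*sqrt(32005)/32005 ≈ 332.11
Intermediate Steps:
U = 14*sqrt(6) (U = sqrt(1176) = 14*sqrt(6) ≈ 34.293)
(22692 + U)/H(-161, 78) + 35068/w(145, 171) = (22692 + 14*sqrt(6))/(sqrt((-161)**2 + 78**2)) + 35068/171 = (22692 + 14*sqrt(6))/(sqrt(25921 + 6084)) + 35068*(1/171) = (22692 + 14*sqrt(6))/(sqrt(32005)) + 35068/171 = (22692 + 14*sqrt(6))*(sqrt(32005)/32005) + 35068/171 = sqrt(32005)*(22692 + 14*sqrt(6))/32005 + 35068/171 = 35068/171 + sqrt(32005)*(22692 + 14*sqrt(6))/32005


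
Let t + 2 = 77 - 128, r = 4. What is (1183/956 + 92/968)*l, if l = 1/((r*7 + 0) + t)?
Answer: -154137/2891900 ≈ -0.053300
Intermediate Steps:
t = -53 (t = -2 + (77 - 128) = -2 - 51 = -53)
l = -1/25 (l = 1/((4*7 + 0) - 53) = 1/((28 + 0) - 53) = 1/(28 - 53) = 1/(-25) = -1/25 ≈ -0.040000)
(1183/956 + 92/968)*l = (1183/956 + 92/968)*(-1/25) = (1183*(1/956) + 92*(1/968))*(-1/25) = (1183/956 + 23/242)*(-1/25) = (154137/115676)*(-1/25) = -154137/2891900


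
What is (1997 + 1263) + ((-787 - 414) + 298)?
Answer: 2357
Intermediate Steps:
(1997 + 1263) + ((-787 - 414) + 298) = 3260 + (-1201 + 298) = 3260 - 903 = 2357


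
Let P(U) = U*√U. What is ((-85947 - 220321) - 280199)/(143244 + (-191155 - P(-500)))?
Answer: 9366073479/806821307 + 977445000*I*√5/806821307 ≈ 11.609 + 2.7089*I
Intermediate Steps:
P(U) = U^(3/2)
((-85947 - 220321) - 280199)/(143244 + (-191155 - P(-500))) = ((-85947 - 220321) - 280199)/(143244 + (-191155 - (-500)^(3/2))) = (-306268 - 280199)/(143244 + (-191155 - (-5000)*I*√5)) = -586467/(143244 + (-191155 + 5000*I*√5)) = -586467/(-47911 + 5000*I*√5)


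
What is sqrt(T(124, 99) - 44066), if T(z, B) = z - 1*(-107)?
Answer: I*sqrt(43835) ≈ 209.37*I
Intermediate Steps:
T(z, B) = 107 + z (T(z, B) = z + 107 = 107 + z)
sqrt(T(124, 99) - 44066) = sqrt((107 + 124) - 44066) = sqrt(231 - 44066) = sqrt(-43835) = I*sqrt(43835)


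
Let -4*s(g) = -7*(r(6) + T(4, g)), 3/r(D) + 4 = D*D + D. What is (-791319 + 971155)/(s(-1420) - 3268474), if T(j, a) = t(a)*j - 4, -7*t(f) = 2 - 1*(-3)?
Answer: -27335072/496809851 ≈ -0.055021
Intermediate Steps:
t(f) = -5/7 (t(f) = -(2 - 1*(-3))/7 = -(2 + 3)/7 = -⅐*5 = -5/7)
T(j, a) = -4 - 5*j/7 (T(j, a) = -5*j/7 - 4 = -4 - 5*j/7)
r(D) = 3/(-4 + D + D²) (r(D) = 3/(-4 + (D*D + D)) = 3/(-4 + (D² + D)) = 3/(-4 + (D + D²)) = 3/(-4 + D + D²))
s(g) = -1803/152 (s(g) = -(-7)*(3/(-4 + 6 + 6²) + (-4 - 5/7*4))/4 = -(-7)*(3/(-4 + 6 + 36) + (-4 - 20/7))/4 = -(-7)*(3/38 - 48/7)/4 = -(-7)*(-1803)/(4*266) = -¼*1803/38 = -1803/152)
(-791319 + 971155)/(s(-1420) - 3268474) = (-791319 + 971155)/(-1803/152 - 3268474) = 179836/(-496809851/152) = 179836*(-152/496809851) = -27335072/496809851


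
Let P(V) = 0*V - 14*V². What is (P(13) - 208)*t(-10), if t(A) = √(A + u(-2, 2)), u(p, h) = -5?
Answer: -2574*I*√15 ≈ -9969.1*I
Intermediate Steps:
t(A) = √(-5 + A) (t(A) = √(A - 5) = √(-5 + A))
P(V) = -14*V² (P(V) = 0 - 14*V² = -14*V²)
(P(13) - 208)*t(-10) = (-14*13² - 208)*√(-5 - 10) = (-14*169 - 208)*√(-15) = (-2366 - 208)*(I*√15) = -2574*I*√15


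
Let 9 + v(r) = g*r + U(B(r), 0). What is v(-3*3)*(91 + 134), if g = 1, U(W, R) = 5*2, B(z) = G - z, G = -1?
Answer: -1800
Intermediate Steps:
B(z) = -1 - z
U(W, R) = 10
v(r) = 1 + r (v(r) = -9 + (1*r + 10) = -9 + (r + 10) = -9 + (10 + r) = 1 + r)
v(-3*3)*(91 + 134) = (1 - 3*3)*(91 + 134) = (1 - 9)*225 = -8*225 = -1800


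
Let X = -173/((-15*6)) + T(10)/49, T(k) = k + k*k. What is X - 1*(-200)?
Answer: 900377/4410 ≈ 204.17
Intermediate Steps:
T(k) = k + k²
X = 18377/4410 (X = -173/((-15*6)) + (10*(1 + 10))/49 = -173/(-90) + (10*11)*(1/49) = -173*(-1/90) + 110*(1/49) = 173/90 + 110/49 = 18377/4410 ≈ 4.1671)
X - 1*(-200) = 18377/4410 - 1*(-200) = 18377/4410 + 200 = 900377/4410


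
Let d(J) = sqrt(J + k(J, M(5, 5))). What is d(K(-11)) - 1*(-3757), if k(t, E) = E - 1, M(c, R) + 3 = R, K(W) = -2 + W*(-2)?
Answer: 3757 + sqrt(21) ≈ 3761.6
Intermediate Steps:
K(W) = -2 - 2*W
M(c, R) = -3 + R
k(t, E) = -1 + E
d(J) = sqrt(1 + J) (d(J) = sqrt(J + (-1 + (-3 + 5))) = sqrt(J + (-1 + 2)) = sqrt(J + 1) = sqrt(1 + J))
d(K(-11)) - 1*(-3757) = sqrt(1 + (-2 - 2*(-11))) - 1*(-3757) = sqrt(1 + (-2 + 22)) + 3757 = sqrt(1 + 20) + 3757 = sqrt(21) + 3757 = 3757 + sqrt(21)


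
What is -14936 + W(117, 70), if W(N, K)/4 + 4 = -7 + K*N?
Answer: 17780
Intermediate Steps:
W(N, K) = -44 + 4*K*N (W(N, K) = -16 + 4*(-7 + K*N) = -16 + (-28 + 4*K*N) = -44 + 4*K*N)
-14936 + W(117, 70) = -14936 + (-44 + 4*70*117) = -14936 + (-44 + 32760) = -14936 + 32716 = 17780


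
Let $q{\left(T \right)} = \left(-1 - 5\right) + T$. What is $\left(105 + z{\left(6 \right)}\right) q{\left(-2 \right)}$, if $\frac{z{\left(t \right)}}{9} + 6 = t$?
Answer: $-840$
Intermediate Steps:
$z{\left(t \right)} = -54 + 9 t$
$q{\left(T \right)} = -6 + T$
$\left(105 + z{\left(6 \right)}\right) q{\left(-2 \right)} = \left(105 + \left(-54 + 9 \cdot 6\right)\right) \left(-6 - 2\right) = \left(105 + \left(-54 + 54\right)\right) \left(-8\right) = \left(105 + 0\right) \left(-8\right) = 105 \left(-8\right) = -840$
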